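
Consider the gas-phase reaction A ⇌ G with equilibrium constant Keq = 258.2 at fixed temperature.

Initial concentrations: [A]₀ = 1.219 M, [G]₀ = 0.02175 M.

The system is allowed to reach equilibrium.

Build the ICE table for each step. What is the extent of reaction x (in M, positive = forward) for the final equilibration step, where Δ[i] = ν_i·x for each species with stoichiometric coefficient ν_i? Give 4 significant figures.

x = 1.214 M

Q₀ = 0.01784 vs Keq = 258.2 ⇒ Q<K, forward
Step 1:
                    A           G
  init          1.219     0.02175
  Δ            -1.214       1.214
  eq         0.004787       1.236
  solve Keq expr → x = 1.214; check Q = 258.2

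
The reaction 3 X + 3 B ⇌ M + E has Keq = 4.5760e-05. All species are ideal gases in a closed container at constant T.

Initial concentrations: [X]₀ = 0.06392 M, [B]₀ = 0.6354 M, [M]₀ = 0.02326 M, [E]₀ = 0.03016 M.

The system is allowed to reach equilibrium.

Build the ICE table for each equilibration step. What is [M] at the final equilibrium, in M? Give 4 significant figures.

[M]_eq = 5.5512e-06 M

Q₀ = 10.47 vs Keq = 4.5760e-05 ⇒ Q>K, reverse
Step 1:
                  X         B         M         E
  I         0.06392    0.6354   0.02326   0.03016
  C         0.06976   0.06976  -0.02325  -0.02325
  E          0.1337    0.7052 5.5512e-06  0.006906
  solve Keq expr → x = -0.02325; check Q = 4.5760e-05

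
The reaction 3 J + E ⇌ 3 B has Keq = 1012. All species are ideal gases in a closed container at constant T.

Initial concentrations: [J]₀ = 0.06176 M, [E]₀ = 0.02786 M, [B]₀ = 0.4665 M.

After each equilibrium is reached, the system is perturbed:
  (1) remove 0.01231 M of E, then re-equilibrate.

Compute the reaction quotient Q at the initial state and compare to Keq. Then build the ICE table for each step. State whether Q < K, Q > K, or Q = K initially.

Q₀ = 1.5469e+04; Q > K (proceeds reverse)

Q₀ = 1.5469e+04 vs Keq = 1012 ⇒ Q>K, reverse
Step 1:
                    J           E           B
  I           0.06176     0.02786      0.4665
  C           0.05337     0.01779    -0.05337
  E            0.1151     0.04565      0.4131
  solve Keq expr → x = -0.01779; check Q = 1012
Then remove 0.01231 M of E.
Step 2:
                    J           E           B
  I            0.1151     0.03334      0.4131
  C          0.007443    0.002481   -0.007443
  E            0.1226     0.03582      0.4057
  solve Keq expr → x = -0.002481; check Q = 1012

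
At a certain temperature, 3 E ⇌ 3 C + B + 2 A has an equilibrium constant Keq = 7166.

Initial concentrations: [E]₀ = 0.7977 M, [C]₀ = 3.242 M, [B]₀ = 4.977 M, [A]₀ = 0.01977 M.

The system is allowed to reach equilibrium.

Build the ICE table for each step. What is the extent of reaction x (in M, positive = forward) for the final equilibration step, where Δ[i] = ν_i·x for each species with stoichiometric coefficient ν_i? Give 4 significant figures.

Q₀ = 0.1306 vs Keq = 7166 ⇒ Q<K, forward
Step 1:
                    E           C           B           A
  init         0.7977       3.242       4.977     0.01977
  Δ           -0.6035      0.6035      0.2012      0.4023
  eq           0.1942       3.846       5.178      0.4221
  solve Keq expr → x = 0.2012; check Q = 7166

x = 0.2012 M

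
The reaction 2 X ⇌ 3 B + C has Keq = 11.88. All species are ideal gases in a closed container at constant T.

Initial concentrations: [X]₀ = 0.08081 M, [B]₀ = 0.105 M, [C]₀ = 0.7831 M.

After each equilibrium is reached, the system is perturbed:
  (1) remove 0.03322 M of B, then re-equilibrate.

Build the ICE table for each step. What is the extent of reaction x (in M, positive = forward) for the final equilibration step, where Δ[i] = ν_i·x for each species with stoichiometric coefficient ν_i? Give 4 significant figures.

Q₀ = 0.1388 vs Keq = 11.88 ⇒ Q<K, forward
Step 1:
                  X         B         C
  Initial   0.08081     0.105    0.7831
  Change   -0.05864   0.08797   0.02932
  Equil     0.02217     0.193    0.8124
  solve Keq expr → x = 0.02932; check Q = 11.88
Then remove 0.03322 M of B.
Step 2:
                  X         B         C
  Initial   0.02217    0.1597    0.8124
  Change  -0.004401  0.006601    0.0022
  Equil     0.01777    0.1663    0.8146
  solve Keq expr → x = 0.0022; check Q = 11.88

x = 0.0022 M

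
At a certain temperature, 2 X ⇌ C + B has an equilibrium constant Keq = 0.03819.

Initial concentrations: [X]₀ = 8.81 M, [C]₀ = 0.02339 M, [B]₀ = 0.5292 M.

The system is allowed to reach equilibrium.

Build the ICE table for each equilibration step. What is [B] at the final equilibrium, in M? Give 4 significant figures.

[B]_eq = 1.586 M

Q₀ = 1.5948e-04 vs Keq = 0.03819 ⇒ Q<K, forward
Step 1:
                   X          C          B
  init          8.81    0.02339     0.5292
  Δ           -2.113      1.057      1.057
  eq           6.697       1.08      1.586
  solve Keq expr → x = 1.057; check Q = 0.03819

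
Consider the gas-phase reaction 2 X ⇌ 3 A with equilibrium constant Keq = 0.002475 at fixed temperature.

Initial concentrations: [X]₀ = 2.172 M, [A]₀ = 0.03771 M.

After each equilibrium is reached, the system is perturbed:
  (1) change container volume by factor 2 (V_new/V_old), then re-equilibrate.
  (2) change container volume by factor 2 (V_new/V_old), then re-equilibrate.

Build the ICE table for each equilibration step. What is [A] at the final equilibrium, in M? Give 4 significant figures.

[A]_eq = 0.08442 M

Q₀ = 1.1367e-05 vs Keq = 0.002475 ⇒ Q<K, forward
Step 1:
                  X         A
  I           2.172   0.03771
  C         -0.1205    0.1807
  E           2.052    0.2184
  solve Keq expr → x = 0.06023; check Q = 0.002475
Then change container volume by factor 2 (V_new/V_old).
Step 2:
                  X         A
  I           1.026    0.1092
  C        -0.01785   0.02678
  E           1.008     0.136
  solve Keq expr → x = 0.008927; check Q = 0.002475
Then change container volume by factor 2 (V_new/V_old).
Step 3:
                  X         A
  I           0.504   0.06799
  C        -0.01095   0.01643
  E           0.493   0.08442
  solve Keq expr → x = 0.005476; check Q = 0.002475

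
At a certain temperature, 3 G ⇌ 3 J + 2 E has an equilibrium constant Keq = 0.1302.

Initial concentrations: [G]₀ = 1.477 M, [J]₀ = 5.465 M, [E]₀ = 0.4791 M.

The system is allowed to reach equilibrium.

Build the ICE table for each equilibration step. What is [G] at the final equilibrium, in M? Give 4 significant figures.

[G]_eq = 2.049 M

Q₀ = 11.63 vs Keq = 0.1302 ⇒ Q>K, reverse
Step 1:
                    G           J           E
  Initial       1.477       5.465      0.4791
  Change        0.572      -0.572     -0.3813
  Equil         2.049       4.893     0.09778
  solve Keq expr → x = -0.1907; check Q = 0.1302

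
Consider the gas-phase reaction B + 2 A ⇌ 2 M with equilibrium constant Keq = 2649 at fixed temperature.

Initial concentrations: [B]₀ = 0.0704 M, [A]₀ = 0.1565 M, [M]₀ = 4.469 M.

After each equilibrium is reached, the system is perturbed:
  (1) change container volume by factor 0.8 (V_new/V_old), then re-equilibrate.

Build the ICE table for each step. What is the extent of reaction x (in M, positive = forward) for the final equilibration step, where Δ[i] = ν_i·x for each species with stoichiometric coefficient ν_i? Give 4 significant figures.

Q₀ = 1.1583e+04 vs Keq = 2649 ⇒ Q>K, reverse
Step 1:
                    B           A           M
  Initial      0.0704      0.1565       4.469
  Change      0.04624     0.09248    -0.09248
  Equil        0.1166       0.249       4.377
  solve Keq expr → x = -0.04624; check Q = 2649
Then change container volume by factor 0.8 (V_new/V_old).
Step 2:
                    B           A           M
  Initial      0.1458      0.3112       5.471
  Change     -0.01055    -0.02109     0.02109
  Equil        0.1353      0.2901       5.492
  solve Keq expr → x = 0.01055; check Q = 2649

x = 0.01055 M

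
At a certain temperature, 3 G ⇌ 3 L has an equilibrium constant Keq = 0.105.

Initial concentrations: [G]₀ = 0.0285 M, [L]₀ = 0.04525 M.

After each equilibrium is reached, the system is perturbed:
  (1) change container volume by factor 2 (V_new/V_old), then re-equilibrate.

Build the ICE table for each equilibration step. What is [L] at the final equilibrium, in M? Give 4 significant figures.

[L]_eq = 0.01182 M

Q₀ = 4.002 vs Keq = 0.105 ⇒ Q>K, reverse
Step 1:
                  G         L
  I          0.0285   0.04525
  C         0.02161  -0.02161
  E         0.05011   0.02364
  solve Keq expr → x = -0.007203; check Q = 0.105
Then change container volume by factor 2 (V_new/V_old).
Step 2:
                  G         L
  I         0.02505   0.01182
  C               0         0
  E         0.02505   0.01182
  solve Keq expr → x = 0; check Q = 0.105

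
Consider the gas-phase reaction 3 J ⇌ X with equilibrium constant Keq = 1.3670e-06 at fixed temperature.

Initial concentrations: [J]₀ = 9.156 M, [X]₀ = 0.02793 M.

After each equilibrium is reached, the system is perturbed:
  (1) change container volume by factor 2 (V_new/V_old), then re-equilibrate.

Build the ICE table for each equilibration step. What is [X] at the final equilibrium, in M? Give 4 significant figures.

[X]_eq = 1.3476e-04 M

Q₀ = 3.6388e-05 vs Keq = 1.3670e-06 ⇒ Q>K, reverse
Step 1:
                   J          X
  Initial      9.156    0.02793
  Change     0.08056   -0.02685
  Equil        9.237   0.001077
  solve Keq expr → x = -0.02685; check Q = 1.3670e-06
Then change container volume by factor 2 (V_new/V_old).
Step 2:
                   J          X
  Initial      4.618 5.3860e-04
  Change    0.001212 -4.0385e-04
  Equil        4.619 1.3476e-04
  solve Keq expr → x = -4.0385e-04; check Q = 1.3670e-06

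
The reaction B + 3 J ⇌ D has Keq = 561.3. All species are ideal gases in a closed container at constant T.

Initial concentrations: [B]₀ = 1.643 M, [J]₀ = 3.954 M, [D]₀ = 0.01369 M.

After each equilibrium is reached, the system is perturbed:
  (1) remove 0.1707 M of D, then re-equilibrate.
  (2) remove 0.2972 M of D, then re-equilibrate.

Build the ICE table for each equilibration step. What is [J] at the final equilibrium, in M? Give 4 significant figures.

[J]_eq = 0.1565 M

Q₀ = 1.3479e-04 vs Keq = 561.3 ⇒ Q<K, forward
Step 1:
                    B           J           D
  init          1.643       3.954     0.01369
  Δ            -1.258      -3.773       1.258
  eq           0.3852      0.1805       1.272
  solve Keq expr → x = 1.258; check Q = 561.3
Then remove 0.1707 M of D.
Step 2:
                    B           J           D
  init         0.3852      0.1805       1.101
  Δ         -0.002645   -0.007935    0.002645
  eq           0.3825      0.1726       1.103
  solve Keq expr → x = 0.002645; check Q = 561.3
Then remove 0.2972 M of D.
Step 3:
                    B           J           D
  init         0.3825      0.1726      0.8063
  Δ         -0.005354    -0.01606    0.005354
  eq           0.3772      0.1565      0.8116
  solve Keq expr → x = 0.005354; check Q = 561.3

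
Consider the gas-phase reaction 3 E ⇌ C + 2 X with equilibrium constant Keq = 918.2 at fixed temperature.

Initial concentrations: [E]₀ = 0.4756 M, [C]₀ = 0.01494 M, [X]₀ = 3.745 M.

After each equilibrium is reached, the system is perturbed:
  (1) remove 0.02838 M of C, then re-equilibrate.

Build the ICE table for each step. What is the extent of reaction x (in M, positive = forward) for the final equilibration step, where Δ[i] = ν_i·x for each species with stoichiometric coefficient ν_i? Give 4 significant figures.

x = 0.003005 M

Q₀ = 1.948 vs Keq = 918.2 ⇒ Q<K, forward
Step 1:
                    E           C           X
  init         0.4756     0.01494       3.745
  Δ           -0.3449       0.115      0.2299
  eq           0.1307      0.1299       3.975
  solve Keq expr → x = 0.115; check Q = 918.2
Then remove 0.02838 M of C.
Step 2:
                    E           C           X
  init         0.1307      0.1015       3.975
  Δ         -0.009015    0.003005     0.00601
  eq           0.1217      0.1045       3.981
  solve Keq expr → x = 0.003005; check Q = 918.2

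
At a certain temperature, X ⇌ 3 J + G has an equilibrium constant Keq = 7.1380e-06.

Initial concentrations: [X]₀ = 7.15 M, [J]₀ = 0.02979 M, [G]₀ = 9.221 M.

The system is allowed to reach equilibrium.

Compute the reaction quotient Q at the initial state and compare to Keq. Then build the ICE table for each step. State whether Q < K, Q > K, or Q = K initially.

Q₀ = 3.4094e-05; Q > K (proceeds reverse)

Q₀ = 3.4094e-05 vs Keq = 7.1380e-06 ⇒ Q>K, reverse
Step 1:
                   X          J          G
  Initial       7.15    0.02979      9.221
  Change    0.004032    -0.0121  -0.004032
  Equil        7.154    0.01769      9.217
  solve Keq expr → x = -0.004032; check Q = 7.1380e-06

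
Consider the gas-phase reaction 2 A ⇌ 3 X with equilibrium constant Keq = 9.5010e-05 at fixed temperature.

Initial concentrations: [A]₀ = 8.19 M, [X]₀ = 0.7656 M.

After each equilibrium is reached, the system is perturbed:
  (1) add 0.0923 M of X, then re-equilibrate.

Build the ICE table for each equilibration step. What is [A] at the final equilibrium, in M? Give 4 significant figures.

[A]_eq = 8.634 M

Q₀ = 0.00669 vs Keq = 9.5010e-05 ⇒ Q>K, reverse
Step 1:
                  A         X
  I            8.19    0.7656
  C           0.383   -0.5745
  E           8.573    0.1911
  solve Keq expr → x = -0.1915; check Q = 9.5010e-05
Then add 0.0923 M of X.
Step 2:
                  A         X
  I           8.573    0.2834
  C         0.06093   -0.0914
  E           8.634     0.192
  solve Keq expr → x = -0.03047; check Q = 9.5010e-05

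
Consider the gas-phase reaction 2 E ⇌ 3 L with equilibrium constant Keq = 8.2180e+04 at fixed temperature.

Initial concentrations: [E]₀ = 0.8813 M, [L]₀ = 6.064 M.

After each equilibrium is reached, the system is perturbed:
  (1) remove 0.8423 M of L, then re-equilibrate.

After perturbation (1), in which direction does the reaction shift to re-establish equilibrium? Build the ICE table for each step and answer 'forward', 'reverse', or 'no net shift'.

Q₀ = 287.1 vs Keq = 8.2180e+04 ⇒ Q<K, forward
Step 1:
                    E           L
  Initial      0.8813       6.064
  Change      -0.8127       1.219
  Equil       0.06856       7.283
  solve Keq expr → x = 0.4064; check Q = 8.2180e+04
Then remove 0.8423 M of L.
Step 2:
                    E           L
  Initial     0.06856       6.441
  Change     -0.01132     0.01698
  Equil       0.05725       6.458
  solve Keq expr → x = 0.005659; check Q = 8.2180e+04

Direction: forward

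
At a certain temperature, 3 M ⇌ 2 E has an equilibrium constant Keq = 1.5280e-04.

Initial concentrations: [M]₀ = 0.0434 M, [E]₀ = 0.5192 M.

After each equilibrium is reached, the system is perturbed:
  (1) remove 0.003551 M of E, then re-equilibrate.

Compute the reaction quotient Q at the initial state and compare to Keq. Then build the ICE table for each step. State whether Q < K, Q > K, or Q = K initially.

Q₀ = 3298 vs Keq = 1.5280e-04 ⇒ Q>K, reverse
Step 1:
                   M          E
  Initial     0.0434     0.5192
  Change      0.7653    -0.5102
  Equil       0.8087    0.00899
  solve Keq expr → x = -0.2551; check Q = 1.5280e-04
Then remove 0.003551 M of E.
Step 2:
                   M          E
  Initial     0.8087   0.005439
  Change   -0.005197   0.003464
  Equil       0.8035   0.008903
  solve Keq expr → x = 0.001732; check Q = 1.5280e-04

Q₀ = 3298; Q > K (proceeds reverse)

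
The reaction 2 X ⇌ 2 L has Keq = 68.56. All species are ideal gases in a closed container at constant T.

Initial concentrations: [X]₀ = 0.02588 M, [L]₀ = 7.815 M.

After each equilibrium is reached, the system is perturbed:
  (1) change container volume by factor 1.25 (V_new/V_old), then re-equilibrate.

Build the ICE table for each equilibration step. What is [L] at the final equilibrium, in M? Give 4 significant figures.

[L]_eq = 5.597 M

Q₀ = 9.1186e+04 vs Keq = 68.56 ⇒ Q>K, reverse
Step 1:
                   X          L
  I          0.02588      7.815
  C            0.819     -0.819
  E           0.8449      6.996
  solve Keq expr → x = -0.4095; check Q = 68.56
Then change container volume by factor 1.25 (V_new/V_old).
Step 2:
                   X          L
  I           0.6759      5.597
  C                0          0
  E           0.6759      5.597
  solve Keq expr → x = 0; check Q = 68.56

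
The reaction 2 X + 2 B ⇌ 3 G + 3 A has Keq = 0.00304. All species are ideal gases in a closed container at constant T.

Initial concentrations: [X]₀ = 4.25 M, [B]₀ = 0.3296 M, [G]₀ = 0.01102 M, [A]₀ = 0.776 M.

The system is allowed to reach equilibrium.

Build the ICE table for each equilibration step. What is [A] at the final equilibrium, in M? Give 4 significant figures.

[A]_eq = 0.9195 M

Q₀ = 3.1870e-07 vs Keq = 0.00304 ⇒ Q<K, forward
Step 1:
                  X         B         G         A
  I            4.25    0.3296   0.01102     0.776
  C        -0.09569  -0.09569    0.1435    0.1435
  E           4.154    0.2339    0.1546    0.9195
  solve Keq expr → x = 0.04785; check Q = 0.00304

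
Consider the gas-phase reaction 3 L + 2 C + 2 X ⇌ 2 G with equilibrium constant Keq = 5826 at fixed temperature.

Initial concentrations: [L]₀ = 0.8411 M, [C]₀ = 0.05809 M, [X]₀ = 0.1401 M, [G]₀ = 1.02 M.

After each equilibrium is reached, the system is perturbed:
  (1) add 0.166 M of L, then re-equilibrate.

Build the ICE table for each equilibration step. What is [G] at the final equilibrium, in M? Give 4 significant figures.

Q₀ = 2.6398e+04 vs Keq = 5826 ⇒ Q>K, reverse
Step 1:
                   L          C          X          G
  init        0.8411    0.05809     0.1401       1.02
  Δ          0.04769     0.0318     0.0318    -0.0318
  eq          0.8888    0.08989     0.1719     0.9882
  solve Keq expr → x = -0.0159; check Q = 5826
Then add 0.166 M of L.
Step 2:
                   L          C          X          G
  init         1.055    0.08989     0.1719     0.9882
  Δ         -0.01822   -0.01215   -0.01215    0.01215
  eq           1.037    0.07774     0.1597          1
  solve Keq expr → x = 0.006074; check Q = 5826

[G]_eq = 1 M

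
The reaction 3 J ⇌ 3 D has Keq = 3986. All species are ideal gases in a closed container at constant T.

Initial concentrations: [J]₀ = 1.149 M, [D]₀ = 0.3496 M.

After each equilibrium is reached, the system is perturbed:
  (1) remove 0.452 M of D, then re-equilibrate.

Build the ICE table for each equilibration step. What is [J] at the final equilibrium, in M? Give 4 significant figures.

[J]_eq = 0.06209 M

Q₀ = 0.02817 vs Keq = 3986 ⇒ Q<K, forward
Step 1:
                   J          D
  Initial      1.149     0.3496
  Change       -1.06       1.06
  Equil      0.08891       1.41
  solve Keq expr → x = 0.3534; check Q = 3986
Then remove 0.452 M of D.
Step 2:
                   J          D
  Initial    0.08891     0.9577
  Change    -0.02682    0.02682
  Equil      0.06209     0.9845
  solve Keq expr → x = 0.008939; check Q = 3986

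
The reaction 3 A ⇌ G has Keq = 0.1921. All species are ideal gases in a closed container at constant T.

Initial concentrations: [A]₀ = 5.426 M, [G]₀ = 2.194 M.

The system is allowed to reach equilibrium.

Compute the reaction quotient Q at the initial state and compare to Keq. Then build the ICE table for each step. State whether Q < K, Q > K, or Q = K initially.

Q₀ = 0.01373; Q < K (proceeds forward)

Q₀ = 0.01373 vs Keq = 0.1921 ⇒ Q<K, forward
Step 1:
                    A           G
  Initial       5.426       2.194
  Change       -2.884      0.9613
  Equil         2.542       3.155
  solve Keq expr → x = 0.9613; check Q = 0.1921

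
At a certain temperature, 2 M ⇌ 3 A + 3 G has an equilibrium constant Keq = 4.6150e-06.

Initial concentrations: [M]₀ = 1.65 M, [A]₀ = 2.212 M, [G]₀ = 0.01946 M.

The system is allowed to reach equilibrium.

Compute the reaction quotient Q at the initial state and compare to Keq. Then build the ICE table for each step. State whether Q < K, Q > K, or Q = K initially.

Q₀ = 2.9297e-05 vs Keq = 4.6150e-06 ⇒ Q>K, reverse
Step 1:
                    M           A           G
  Initial        1.65       2.212     0.01946
  Change     0.005922   -0.008883   -0.008883
  Equil         1.656       2.203     0.01058
  solve Keq expr → x = -0.002961; check Q = 4.6150e-06

Q₀ = 2.9297e-05; Q > K (proceeds reverse)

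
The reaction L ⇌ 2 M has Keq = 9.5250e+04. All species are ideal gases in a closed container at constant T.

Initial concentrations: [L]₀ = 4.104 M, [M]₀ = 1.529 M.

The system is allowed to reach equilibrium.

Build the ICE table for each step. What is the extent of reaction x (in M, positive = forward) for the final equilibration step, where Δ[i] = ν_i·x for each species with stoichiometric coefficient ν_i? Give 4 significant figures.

x = 4.103 M

Q₀ = 0.5696 vs Keq = 9.5250e+04 ⇒ Q<K, forward
Step 1:
                  L         M
  init        4.104     1.529
  Δ          -4.103     8.206
  eq      9.9497e-04     9.735
  solve Keq expr → x = 4.103; check Q = 9.5250e+04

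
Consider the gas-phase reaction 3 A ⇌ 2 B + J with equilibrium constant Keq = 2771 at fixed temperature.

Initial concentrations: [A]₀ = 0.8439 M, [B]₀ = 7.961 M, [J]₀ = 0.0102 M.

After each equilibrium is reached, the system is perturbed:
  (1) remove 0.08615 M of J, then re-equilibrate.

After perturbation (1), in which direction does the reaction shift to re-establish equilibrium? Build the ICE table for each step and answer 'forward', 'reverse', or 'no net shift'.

Q₀ = 1.076 vs Keq = 2771 ⇒ Q<K, forward
Step 1:
                  A         B         J
  I          0.8439     7.961    0.0102
  C         -0.6633    0.4422    0.2211
  E          0.1806     8.403    0.2313
  solve Keq expr → x = 0.2211; check Q = 2771
Then remove 0.08615 M of J.
Step 2:
                  A         B         J
  I          0.1806     8.403    0.1451
  C        -0.02311    0.0154  0.007702
  E          0.1575     8.419    0.1528
  solve Keq expr → x = 0.007702; check Q = 2771

Direction: forward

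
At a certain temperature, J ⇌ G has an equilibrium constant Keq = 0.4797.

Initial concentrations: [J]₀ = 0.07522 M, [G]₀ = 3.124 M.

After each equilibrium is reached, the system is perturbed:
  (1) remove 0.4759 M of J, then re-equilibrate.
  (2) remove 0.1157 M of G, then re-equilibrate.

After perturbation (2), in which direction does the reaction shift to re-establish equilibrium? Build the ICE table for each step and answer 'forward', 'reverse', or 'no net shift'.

Direction: forward

Q₀ = 41.53 vs Keq = 0.4797 ⇒ Q>K, reverse
Step 1:
                    J           G
  Initial     0.07522       3.124
  Change        2.087      -2.087
  Equil         2.162       1.037
  solve Keq expr → x = -2.087; check Q = 0.4797
Then remove 0.4759 M of J.
Step 2:
                    J           G
  Initial       1.686       1.037
  Change       0.1543     -0.1543
  Equil          1.84      0.8829
  solve Keq expr → x = -0.1543; check Q = 0.4797
Then remove 0.1157 M of G.
Step 3:
                    J           G
  Initial        1.84      0.7672
  Change     -0.07819     0.07819
  Equil         1.762      0.8454
  solve Keq expr → x = 0.07819; check Q = 0.4797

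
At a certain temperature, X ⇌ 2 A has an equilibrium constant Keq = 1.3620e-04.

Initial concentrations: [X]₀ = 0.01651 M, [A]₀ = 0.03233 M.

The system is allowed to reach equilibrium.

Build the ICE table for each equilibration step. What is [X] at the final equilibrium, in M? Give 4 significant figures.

[X]_eq = 0.03164 M

Q₀ = 0.06331 vs Keq = 1.3620e-04 ⇒ Q>K, reverse
Step 1:
                  X         A
  init      0.01651   0.03233
  Δ         0.01513  -0.03025
  eq        0.03164  0.002076
  solve Keq expr → x = -0.01513; check Q = 1.3620e-04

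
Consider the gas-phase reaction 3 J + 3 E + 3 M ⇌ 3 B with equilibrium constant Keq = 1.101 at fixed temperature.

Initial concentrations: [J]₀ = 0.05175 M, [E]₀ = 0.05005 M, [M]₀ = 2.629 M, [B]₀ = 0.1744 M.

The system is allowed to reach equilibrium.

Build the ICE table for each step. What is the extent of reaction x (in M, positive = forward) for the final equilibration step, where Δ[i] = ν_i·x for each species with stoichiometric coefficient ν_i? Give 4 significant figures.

x = -0.03514 M

Q₀ = 1.6801e+04 vs Keq = 1.101 ⇒ Q>K, reverse
Step 1:
                  J         E         M         B
  I         0.05175   0.05005     2.629    0.1744
  C          0.1054    0.1054    0.1054   -0.1054
  E          0.1572    0.1555     2.734   0.06899
  solve Keq expr → x = -0.03514; check Q = 1.101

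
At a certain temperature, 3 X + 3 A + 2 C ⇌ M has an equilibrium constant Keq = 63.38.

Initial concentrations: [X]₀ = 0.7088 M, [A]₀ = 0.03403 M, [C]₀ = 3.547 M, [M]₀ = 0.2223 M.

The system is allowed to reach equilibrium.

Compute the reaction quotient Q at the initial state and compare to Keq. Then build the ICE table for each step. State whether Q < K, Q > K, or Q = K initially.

Q₀ = 1259; Q > K (proceeds reverse)

Q₀ = 1259 vs Keq = 63.38 ⇒ Q>K, reverse
Step 1:
                  X         A         C         M
  init       0.7088   0.03403     3.547    0.2223
  Δ         0.04943   0.04943   0.03295  -0.01648
  eq         0.7582   0.08346      3.58    0.2058
  solve Keq expr → x = -0.01648; check Q = 63.38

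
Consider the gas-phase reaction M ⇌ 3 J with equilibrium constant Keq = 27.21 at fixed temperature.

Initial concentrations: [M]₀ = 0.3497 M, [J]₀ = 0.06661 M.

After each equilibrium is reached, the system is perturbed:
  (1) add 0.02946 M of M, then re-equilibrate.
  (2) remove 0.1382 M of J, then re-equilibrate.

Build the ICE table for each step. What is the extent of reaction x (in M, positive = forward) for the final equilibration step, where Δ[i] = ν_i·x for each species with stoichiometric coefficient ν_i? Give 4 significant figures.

Q₀ = 8.4513e-04 vs Keq = 27.21 ⇒ Q<K, forward
Step 1:
                  M         J
  I          0.3497   0.06661
  C         -0.3125    0.9375
  E          0.0372     1.004
  solve Keq expr → x = 0.3125; check Q = 27.21
Then add 0.02946 M of M.
Step 2:
                  M         J
  I         0.06666     1.004
  C        -0.02173    0.0652
  E         0.04493     1.069
  solve Keq expr → x = 0.02173; check Q = 27.21
Then remove 0.1382 M of J.
Step 3:
                  M         J
  I         0.04493    0.9311
  C        -0.01176   0.03529
  E         0.03317    0.9664
  solve Keq expr → x = 0.01176; check Q = 27.21

x = 0.01176 M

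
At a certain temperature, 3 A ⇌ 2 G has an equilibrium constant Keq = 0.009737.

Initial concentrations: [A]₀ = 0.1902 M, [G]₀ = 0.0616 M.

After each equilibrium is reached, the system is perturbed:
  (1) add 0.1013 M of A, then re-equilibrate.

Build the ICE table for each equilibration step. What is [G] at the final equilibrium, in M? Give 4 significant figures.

Q₀ = 0.5515 vs Keq = 0.009737 ⇒ Q>K, reverse
Step 1:
                    A           G
  Initial      0.1902      0.0616
  Change      0.07247    -0.04832
  Equil        0.2627     0.01328
  solve Keq expr → x = -0.02416; check Q = 0.009737
Then add 0.1013 M of A.
Step 2:
                    A           G
  Initial       0.364     0.01328
  Change      -0.0111      0.0074
  Equil        0.3529     0.02068
  solve Keq expr → x = 0.0037; check Q = 0.009737

[G]_eq = 0.02068 M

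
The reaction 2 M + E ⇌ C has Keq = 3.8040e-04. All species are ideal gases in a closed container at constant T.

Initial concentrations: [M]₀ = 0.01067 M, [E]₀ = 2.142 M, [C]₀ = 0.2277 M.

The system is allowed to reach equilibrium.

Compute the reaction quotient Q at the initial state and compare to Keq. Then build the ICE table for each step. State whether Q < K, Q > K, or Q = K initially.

Q₀ = 933.7 vs Keq = 3.8040e-04 ⇒ Q>K, reverse
Step 1:
                    M           E           C
  init        0.01067       2.142      0.2277
  Δ             0.455      0.2275     -0.2275
  eq           0.4657        2.37  1.9547e-04
  solve Keq expr → x = -0.2275; check Q = 3.8040e-04

Q₀ = 933.7; Q > K (proceeds reverse)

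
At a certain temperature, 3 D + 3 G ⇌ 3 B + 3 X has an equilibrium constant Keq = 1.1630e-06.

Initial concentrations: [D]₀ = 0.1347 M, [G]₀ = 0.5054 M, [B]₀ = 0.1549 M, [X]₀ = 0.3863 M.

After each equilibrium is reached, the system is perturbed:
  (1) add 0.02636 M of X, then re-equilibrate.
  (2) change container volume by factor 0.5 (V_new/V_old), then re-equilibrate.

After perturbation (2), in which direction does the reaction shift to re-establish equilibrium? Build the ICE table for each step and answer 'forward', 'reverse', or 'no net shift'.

Q₀ = 0.6791 vs Keq = 1.1630e-06 ⇒ Q>K, reverse
Step 1:
                    D           G           B           X
  init         0.1347      0.5054      0.1549      0.3863
  Δ            0.1468      0.1468     -0.1468     -0.1468
  eq           0.2815      0.6522    0.008064      0.2395
  solve Keq expr → x = -0.04895; check Q = 1.1630e-06
Then add 0.02636 M of X.
Step 2:
                    D           G           B           X
  init         0.2815      0.6522    0.008064      0.2658
  Δ        7.5123e-04  7.5123e-04 -7.5123e-04 -7.5123e-04
  eq           0.2823       0.653    0.007313      0.2651
  solve Keq expr → x = -2.5041e-04; check Q = 1.1630e-06
Then change container volume by factor 0.5 (V_new/V_old).
Step 3:
                    D           G           B           X
  init         0.5646       1.306     0.01463      0.5301
  Δ                 0           0           0           0
  eq           0.5646       1.306     0.01463      0.5301
  solve Keq expr → x = 0; check Q = 1.1630e-06

Direction: no net shift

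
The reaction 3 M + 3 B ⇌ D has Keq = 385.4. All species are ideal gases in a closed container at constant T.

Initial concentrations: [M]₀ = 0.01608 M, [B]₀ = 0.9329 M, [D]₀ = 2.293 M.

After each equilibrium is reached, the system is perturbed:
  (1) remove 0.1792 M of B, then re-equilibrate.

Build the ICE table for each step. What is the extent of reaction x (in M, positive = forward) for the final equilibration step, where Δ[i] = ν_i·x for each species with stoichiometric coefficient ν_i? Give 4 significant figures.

x = -0.008974 M

Q₀ = 6.7927e+05 vs Keq = 385.4 ⇒ Q>K, reverse
Step 1:
                   M          B          D
  I          0.01608     0.9329      2.293
  C             0.15       0.15   -0.05001
  E           0.1661      1.083      2.243
  solve Keq expr → x = -0.05001; check Q = 385.4
Then remove 0.1792 M of B.
Step 2:
                   M          B          D
  I           0.1661     0.9037      2.243
  C          0.02692    0.02692  -0.008974
  E            0.193     0.9306      2.234
  solve Keq expr → x = -0.008974; check Q = 385.4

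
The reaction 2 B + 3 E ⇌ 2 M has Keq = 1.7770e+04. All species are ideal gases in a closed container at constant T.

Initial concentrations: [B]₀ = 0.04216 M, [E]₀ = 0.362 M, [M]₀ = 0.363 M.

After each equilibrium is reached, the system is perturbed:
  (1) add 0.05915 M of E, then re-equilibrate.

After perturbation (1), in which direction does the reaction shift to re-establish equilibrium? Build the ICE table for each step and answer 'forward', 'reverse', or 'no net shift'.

Direction: forward

Q₀ = 1563 vs Keq = 1.7770e+04 ⇒ Q<K, forward
Step 1:
                   B          E          M
  init       0.04216      0.362      0.363
  Δ         -0.02623   -0.03934    0.02623
  eq         0.01593     0.3227     0.3892
  solve Keq expr → x = 0.01311; check Q = 1.7770e+04
Then add 0.05915 M of E.
Step 2:
                   B          E          M
  init       0.01593     0.3818     0.3892
  Δ        -0.003213  -0.004819   0.003213
  eq         0.01272      0.377     0.3924
  solve Keq expr → x = 0.001606; check Q = 1.7770e+04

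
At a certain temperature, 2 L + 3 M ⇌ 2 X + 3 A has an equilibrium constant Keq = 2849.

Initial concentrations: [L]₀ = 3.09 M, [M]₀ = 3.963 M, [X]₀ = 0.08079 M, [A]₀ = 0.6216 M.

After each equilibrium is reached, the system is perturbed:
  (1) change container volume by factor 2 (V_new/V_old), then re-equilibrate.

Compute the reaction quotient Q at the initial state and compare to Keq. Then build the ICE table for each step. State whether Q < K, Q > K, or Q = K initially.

Q₀ = 2.6379e-06 vs Keq = 2849 ⇒ Q<K, forward
Step 1:
                   L          M          X          A
  I             3.09      3.963    0.08079     0.6216
  C           -2.263     -3.395      2.263      3.395
  E           0.8265     0.5678      2.344      4.017
  solve Keq expr → x = 1.132; check Q = 2849
Then change container volume by factor 2 (V_new/V_old).
Step 2:
                   L          M          X          A
  I           0.4133     0.2839      1.172      2.008
  C                0          0          0          0
  E           0.4133     0.2839      1.172      2.008
  solve Keq expr → x = 0; check Q = 2849

Q₀ = 2.6379e-06; Q < K (proceeds forward)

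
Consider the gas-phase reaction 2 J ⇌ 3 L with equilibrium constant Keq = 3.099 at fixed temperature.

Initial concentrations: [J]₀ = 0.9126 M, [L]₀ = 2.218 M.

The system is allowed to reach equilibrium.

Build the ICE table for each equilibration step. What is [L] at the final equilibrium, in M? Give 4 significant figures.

[L]_eq = 1.699 M

Q₀ = 13.1 vs Keq = 3.099 ⇒ Q>K, reverse
Step 1:
                    J           L
  Initial      0.9126       2.218
  Change       0.3458     -0.5187
  Equil         1.258       1.699
  solve Keq expr → x = -0.1729; check Q = 3.099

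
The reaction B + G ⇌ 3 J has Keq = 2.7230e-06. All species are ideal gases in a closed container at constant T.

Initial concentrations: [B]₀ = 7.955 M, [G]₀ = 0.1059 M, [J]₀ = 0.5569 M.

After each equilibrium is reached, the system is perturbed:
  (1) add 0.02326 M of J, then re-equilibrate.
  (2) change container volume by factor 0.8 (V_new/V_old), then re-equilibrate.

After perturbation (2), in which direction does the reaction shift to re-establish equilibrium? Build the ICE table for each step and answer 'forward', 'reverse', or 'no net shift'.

Direction: reverse

Q₀ = 0.205 vs Keq = 2.7230e-06 ⇒ Q>K, reverse
Step 1:
                    B           G           J
  init          7.955      0.1059      0.5569
  Δ            0.1795      0.1795     -0.5384
  eq            8.134      0.2854     0.01849
  solve Keq expr → x = -0.1795; check Q = 2.7230e-06
Then add 0.02326 M of J.
Step 2:
                    B           G           J
  init          8.134      0.2854     0.04175
  Δ          0.007696    0.007696    -0.02309
  eq            8.142      0.2931     0.01866
  solve Keq expr → x = -0.007696; check Q = 2.7230e-06
Then change container volume by factor 0.8 (V_new/V_old).
Step 3:
                    B           G           J
  init          10.18      0.3663     0.02333
  Δ        5.5357e-04  5.5357e-04   -0.001661
  eq            10.18      0.3669     0.02166
  solve Keq expr → x = -5.5357e-04; check Q = 2.7230e-06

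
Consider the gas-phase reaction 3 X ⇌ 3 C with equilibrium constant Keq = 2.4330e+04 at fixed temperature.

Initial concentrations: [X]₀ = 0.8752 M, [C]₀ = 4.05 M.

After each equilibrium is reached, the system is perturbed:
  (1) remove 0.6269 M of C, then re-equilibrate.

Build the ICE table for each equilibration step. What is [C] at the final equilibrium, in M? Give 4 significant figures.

Q₀ = 99.09 vs Keq = 2.4330e+04 ⇒ Q<K, forward
Step 1:
                  X         C
  Initial    0.8752      4.05
  Change    -0.7109    0.7109
  Equil      0.1643     4.761
  solve Keq expr → x = 0.237; check Q = 2.4330e+04
Then remove 0.6269 M of C.
Step 2:
                  X         C
  Initial    0.1643     4.134
  Change   -0.02091   0.02091
  Equil      0.1434     4.155
  solve Keq expr → x = 0.006971; check Q = 2.4330e+04

[C]_eq = 4.155 M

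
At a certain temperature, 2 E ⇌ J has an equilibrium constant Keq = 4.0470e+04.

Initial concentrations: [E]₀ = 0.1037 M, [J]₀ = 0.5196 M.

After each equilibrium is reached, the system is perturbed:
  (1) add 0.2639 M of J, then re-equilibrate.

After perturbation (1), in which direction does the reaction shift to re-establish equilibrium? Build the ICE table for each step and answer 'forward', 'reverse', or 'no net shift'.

Direction: reverse

Q₀ = 48.32 vs Keq = 4.0470e+04 ⇒ Q<K, forward
Step 1:
                  E         J
  init       0.1037    0.5196
  Δ        -0.09995   0.04997
  eq       0.003752    0.5696
  solve Keq expr → x = 0.04997; check Q = 4.0470e+04
Then add 0.2639 M of J.
Step 2:
                  E         J
  init     0.003752    0.8335
  Δ       7.8556e-04 -3.9278e-04
  eq       0.004537    0.8331
  solve Keq expr → x = -3.9278e-04; check Q = 4.0470e+04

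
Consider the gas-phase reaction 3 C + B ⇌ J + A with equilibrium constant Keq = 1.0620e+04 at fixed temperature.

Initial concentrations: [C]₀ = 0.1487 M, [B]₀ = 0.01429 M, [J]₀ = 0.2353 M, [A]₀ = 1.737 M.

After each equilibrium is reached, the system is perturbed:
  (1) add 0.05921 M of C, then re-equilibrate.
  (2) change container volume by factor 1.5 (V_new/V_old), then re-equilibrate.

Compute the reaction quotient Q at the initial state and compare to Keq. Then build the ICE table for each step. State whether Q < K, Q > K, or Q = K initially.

Q₀ = 8699 vs Keq = 1.0620e+04 ⇒ Q<K, forward
Step 1:
                  C         B         J         A
  Initial    0.1487   0.01429    0.2353     1.737
  Change  -0.004278 -0.001426  0.001426  0.001426
  Equil      0.1444   0.01286    0.2367     1.738
  solve Keq expr → x = 0.001426; check Q = 1.0620e+04
Then add 0.05921 M of C.
Step 2:
                  C         B         J         A
  Initial    0.2036   0.01286    0.2367     1.738
  Change   -0.01942 -0.006472  0.006472  0.006472
  Equil      0.1842  0.006392    0.2432     1.745
  solve Keq expr → x = 0.006472; check Q = 1.0620e+04
Then change container volume by factor 1.5 (V_new/V_old).
Step 3:
                  C         B         J         A
  Initial    0.1228  0.004261    0.1621     1.163
  Change   0.009633  0.003211 -0.003211 -0.003211
  Equil      0.1324  0.007472    0.1589      1.16
  solve Keq expr → x = -0.003211; check Q = 1.0620e+04

Q₀ = 8699; Q < K (proceeds forward)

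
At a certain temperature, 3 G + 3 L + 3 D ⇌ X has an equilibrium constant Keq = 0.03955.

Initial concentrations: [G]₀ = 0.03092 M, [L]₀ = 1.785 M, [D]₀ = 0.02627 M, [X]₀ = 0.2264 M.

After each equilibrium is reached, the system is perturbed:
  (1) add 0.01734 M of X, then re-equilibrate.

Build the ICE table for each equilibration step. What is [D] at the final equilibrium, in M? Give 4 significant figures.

Q₀ = 7.4278e+07 vs Keq = 0.03955 ⇒ Q>K, reverse
Step 1:
                   G          L          D          X
  Initial    0.03092      1.785    0.02627     0.2264
  Change      0.5901     0.5901     0.5901    -0.1967
  Equil        0.621      2.375     0.6163    0.02971
  solve Keq expr → x = -0.1967; check Q = 0.03955
Then add 0.01734 M of X.
Step 2:
                   G          L          D          X
  Initial      0.621      2.375     0.6163    0.04705
  Change     0.02478    0.02478    0.02478  -0.008258
  Equil       0.6458        2.4     0.6411    0.03879
  solve Keq expr → x = -0.008258; check Q = 0.03955

[D]_eq = 0.6411 M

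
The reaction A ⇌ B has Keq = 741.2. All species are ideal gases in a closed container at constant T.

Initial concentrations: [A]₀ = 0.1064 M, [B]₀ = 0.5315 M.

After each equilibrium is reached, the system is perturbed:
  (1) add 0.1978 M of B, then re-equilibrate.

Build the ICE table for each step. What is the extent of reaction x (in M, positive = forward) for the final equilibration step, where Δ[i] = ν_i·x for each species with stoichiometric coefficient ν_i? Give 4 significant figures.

x = -2.6650e-04 M

Q₀ = 4.995 vs Keq = 741.2 ⇒ Q<K, forward
Step 1:
                  A         B
  Initial    0.1064    0.5315
  Change    -0.1055    0.1055
  Equil   8.5947e-04     0.637
  solve Keq expr → x = 0.1055; check Q = 741.2
Then add 0.1978 M of B.
Step 2:
                  A         B
  Initial 8.5947e-04    0.8348
  Change  2.6650e-04 -2.6650e-04
  Equil    0.001126    0.8346
  solve Keq expr → x = -2.6650e-04; check Q = 741.2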